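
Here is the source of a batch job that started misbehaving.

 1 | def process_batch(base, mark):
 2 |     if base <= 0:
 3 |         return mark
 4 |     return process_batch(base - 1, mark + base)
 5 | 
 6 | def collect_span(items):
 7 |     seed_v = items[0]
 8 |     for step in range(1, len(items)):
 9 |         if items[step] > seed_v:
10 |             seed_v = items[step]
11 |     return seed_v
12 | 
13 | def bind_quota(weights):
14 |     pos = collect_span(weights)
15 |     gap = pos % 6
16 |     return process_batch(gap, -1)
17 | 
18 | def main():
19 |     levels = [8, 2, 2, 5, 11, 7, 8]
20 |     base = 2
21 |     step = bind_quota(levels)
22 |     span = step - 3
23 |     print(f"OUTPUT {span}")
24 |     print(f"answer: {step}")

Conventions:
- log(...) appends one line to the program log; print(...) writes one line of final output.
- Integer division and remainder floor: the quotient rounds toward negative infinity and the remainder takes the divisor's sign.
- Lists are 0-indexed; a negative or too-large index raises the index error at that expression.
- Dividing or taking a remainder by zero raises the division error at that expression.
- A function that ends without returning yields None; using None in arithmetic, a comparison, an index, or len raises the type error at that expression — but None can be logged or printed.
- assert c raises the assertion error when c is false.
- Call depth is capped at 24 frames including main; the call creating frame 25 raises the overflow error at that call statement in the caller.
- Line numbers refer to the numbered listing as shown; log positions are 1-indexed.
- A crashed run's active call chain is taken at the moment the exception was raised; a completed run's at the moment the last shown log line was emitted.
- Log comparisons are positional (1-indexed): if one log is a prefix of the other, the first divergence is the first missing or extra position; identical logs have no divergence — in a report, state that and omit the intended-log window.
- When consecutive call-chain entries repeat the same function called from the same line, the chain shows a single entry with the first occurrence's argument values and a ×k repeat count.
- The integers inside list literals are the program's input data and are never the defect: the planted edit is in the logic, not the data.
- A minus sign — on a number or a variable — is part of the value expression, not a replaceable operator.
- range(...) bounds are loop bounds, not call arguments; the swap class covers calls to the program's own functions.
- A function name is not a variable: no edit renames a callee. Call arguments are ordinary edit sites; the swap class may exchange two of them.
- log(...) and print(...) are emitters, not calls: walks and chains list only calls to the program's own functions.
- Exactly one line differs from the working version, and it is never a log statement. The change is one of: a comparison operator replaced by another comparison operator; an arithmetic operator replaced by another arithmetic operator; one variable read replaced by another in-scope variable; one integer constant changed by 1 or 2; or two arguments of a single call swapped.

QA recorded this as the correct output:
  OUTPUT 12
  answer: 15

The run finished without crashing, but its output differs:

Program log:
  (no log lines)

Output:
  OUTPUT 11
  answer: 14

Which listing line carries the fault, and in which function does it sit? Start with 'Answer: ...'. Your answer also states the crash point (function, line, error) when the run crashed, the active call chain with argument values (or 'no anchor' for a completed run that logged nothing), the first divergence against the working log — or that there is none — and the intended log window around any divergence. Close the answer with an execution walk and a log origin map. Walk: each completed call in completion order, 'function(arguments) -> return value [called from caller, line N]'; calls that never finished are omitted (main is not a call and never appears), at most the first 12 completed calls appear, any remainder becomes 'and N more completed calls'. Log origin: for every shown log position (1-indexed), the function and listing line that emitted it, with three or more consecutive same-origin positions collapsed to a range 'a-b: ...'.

Answer: the defect is in bind_quota at line 16.
The tell: The logs agree in full; only the final output differs.
Call chain: (no anchor — the run completed with no log lines).
First divergence: none — the logs agree in full.
Execution walk:
  collect_span([8, 2, 2, 5, 11, 7, 8]) -> 11  [called from bind_quota, line 14]
  process_batch(0, 14) -> 14  [called from process_batch, line 4]
  process_batch(1, 13) -> 14  [called from process_batch, line 4]
  process_batch(2, 11) -> 14  [called from process_batch, line 4]
  process_batch(3, 8) -> 14  [called from process_batch, line 4]
  process_batch(4, 4) -> 14  [called from process_batch, line 4]
  process_batch(5, -1) -> 14  [called from bind_quota, line 16]
  bind_quota([8, 2, 2, 5, 11, 7, 8]) -> 14  [called from main, line 21]
Origin of each log line:
  (no log lines)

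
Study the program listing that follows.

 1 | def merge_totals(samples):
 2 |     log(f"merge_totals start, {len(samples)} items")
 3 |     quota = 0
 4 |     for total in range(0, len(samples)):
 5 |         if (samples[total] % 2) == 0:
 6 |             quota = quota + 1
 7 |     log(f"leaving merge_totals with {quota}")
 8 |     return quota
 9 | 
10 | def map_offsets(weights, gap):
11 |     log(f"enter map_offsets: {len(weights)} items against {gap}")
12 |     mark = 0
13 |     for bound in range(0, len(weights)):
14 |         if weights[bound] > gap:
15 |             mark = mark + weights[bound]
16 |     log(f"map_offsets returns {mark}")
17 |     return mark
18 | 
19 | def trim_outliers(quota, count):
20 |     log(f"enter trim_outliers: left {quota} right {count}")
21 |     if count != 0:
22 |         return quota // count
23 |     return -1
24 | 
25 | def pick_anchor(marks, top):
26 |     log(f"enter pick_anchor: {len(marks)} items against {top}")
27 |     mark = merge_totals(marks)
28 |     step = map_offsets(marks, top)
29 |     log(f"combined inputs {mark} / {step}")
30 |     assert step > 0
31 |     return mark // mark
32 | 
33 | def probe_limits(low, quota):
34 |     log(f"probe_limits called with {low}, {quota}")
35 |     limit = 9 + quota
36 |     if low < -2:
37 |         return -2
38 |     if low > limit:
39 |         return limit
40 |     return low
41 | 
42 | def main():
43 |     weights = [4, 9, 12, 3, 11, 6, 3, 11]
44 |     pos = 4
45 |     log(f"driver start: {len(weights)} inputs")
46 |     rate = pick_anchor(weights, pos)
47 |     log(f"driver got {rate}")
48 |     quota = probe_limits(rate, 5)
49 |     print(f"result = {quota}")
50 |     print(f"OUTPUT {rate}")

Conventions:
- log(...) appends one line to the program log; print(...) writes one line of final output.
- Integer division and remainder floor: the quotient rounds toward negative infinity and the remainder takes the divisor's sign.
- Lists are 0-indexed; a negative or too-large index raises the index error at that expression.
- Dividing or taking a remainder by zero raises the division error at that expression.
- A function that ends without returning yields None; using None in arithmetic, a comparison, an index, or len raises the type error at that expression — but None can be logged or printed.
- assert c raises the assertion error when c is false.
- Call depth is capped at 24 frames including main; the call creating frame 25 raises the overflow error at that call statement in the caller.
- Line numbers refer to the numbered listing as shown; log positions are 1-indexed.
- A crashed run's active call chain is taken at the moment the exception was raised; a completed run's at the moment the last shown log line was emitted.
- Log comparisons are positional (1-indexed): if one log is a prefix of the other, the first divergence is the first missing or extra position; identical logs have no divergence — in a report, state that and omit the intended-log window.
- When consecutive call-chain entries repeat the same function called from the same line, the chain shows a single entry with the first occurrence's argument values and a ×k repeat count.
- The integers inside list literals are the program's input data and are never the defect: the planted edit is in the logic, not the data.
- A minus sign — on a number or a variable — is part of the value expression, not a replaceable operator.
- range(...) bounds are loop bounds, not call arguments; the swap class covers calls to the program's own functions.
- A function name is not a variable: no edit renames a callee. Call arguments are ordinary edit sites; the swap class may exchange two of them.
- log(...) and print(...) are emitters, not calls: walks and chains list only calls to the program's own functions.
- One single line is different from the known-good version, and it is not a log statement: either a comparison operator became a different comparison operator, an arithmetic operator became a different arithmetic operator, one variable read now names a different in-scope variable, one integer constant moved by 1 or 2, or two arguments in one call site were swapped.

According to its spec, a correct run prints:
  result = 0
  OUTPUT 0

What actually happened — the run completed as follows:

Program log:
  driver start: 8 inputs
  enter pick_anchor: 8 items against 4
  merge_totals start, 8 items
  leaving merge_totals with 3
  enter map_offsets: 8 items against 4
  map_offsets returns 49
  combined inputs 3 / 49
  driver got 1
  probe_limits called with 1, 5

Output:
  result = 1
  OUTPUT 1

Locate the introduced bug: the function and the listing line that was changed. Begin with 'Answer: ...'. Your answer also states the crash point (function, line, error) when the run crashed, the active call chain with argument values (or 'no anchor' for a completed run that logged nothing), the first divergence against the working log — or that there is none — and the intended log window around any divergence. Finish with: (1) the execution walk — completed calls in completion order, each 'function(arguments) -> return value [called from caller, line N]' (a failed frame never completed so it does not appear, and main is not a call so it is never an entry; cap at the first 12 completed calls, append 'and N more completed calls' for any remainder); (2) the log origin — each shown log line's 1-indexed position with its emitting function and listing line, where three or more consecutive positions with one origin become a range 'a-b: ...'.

Answer: the defect is in pick_anchor at line 31.
The tell: Position 8 is the first bad log line: 'driver got 1' should read 'driver got 0'.
Call chain: main -> probe_limits(1, 5) (called at line 48).
First divergence: position 8 — shown 'driver got 1', intended 'driver got 0'.
Intended log window:
  6: map_offsets returns 49
  7: combined inputs 3 / 49
  8: driver got 0
  9: probe_limits called with 0, 5
Execution walk:
  merge_totals([4, 9, 12, 3, 11, 6, 3, 11]) -> 3  [called from pick_anchor, line 27]
  map_offsets([4, 9, 12, 3, 11, 6, 3, 11], 4) -> 49  [called from pick_anchor, line 28]
  pick_anchor([4, 9, 12, 3, 11, 6, 3, 11], 4) -> 1  [called from main, line 46]
  probe_limits(1, 5) -> 1  [called from main, line 48]
Log origins:
  1: from main, line 45
  2: from pick_anchor, line 26
  3: from merge_totals, line 2
  4: from merge_totals, line 7
  5: from map_offsets, line 11
  6: from map_offsets, line 16
  7: from pick_anchor, line 29
  8: from main, line 47
  9: from probe_limits, line 34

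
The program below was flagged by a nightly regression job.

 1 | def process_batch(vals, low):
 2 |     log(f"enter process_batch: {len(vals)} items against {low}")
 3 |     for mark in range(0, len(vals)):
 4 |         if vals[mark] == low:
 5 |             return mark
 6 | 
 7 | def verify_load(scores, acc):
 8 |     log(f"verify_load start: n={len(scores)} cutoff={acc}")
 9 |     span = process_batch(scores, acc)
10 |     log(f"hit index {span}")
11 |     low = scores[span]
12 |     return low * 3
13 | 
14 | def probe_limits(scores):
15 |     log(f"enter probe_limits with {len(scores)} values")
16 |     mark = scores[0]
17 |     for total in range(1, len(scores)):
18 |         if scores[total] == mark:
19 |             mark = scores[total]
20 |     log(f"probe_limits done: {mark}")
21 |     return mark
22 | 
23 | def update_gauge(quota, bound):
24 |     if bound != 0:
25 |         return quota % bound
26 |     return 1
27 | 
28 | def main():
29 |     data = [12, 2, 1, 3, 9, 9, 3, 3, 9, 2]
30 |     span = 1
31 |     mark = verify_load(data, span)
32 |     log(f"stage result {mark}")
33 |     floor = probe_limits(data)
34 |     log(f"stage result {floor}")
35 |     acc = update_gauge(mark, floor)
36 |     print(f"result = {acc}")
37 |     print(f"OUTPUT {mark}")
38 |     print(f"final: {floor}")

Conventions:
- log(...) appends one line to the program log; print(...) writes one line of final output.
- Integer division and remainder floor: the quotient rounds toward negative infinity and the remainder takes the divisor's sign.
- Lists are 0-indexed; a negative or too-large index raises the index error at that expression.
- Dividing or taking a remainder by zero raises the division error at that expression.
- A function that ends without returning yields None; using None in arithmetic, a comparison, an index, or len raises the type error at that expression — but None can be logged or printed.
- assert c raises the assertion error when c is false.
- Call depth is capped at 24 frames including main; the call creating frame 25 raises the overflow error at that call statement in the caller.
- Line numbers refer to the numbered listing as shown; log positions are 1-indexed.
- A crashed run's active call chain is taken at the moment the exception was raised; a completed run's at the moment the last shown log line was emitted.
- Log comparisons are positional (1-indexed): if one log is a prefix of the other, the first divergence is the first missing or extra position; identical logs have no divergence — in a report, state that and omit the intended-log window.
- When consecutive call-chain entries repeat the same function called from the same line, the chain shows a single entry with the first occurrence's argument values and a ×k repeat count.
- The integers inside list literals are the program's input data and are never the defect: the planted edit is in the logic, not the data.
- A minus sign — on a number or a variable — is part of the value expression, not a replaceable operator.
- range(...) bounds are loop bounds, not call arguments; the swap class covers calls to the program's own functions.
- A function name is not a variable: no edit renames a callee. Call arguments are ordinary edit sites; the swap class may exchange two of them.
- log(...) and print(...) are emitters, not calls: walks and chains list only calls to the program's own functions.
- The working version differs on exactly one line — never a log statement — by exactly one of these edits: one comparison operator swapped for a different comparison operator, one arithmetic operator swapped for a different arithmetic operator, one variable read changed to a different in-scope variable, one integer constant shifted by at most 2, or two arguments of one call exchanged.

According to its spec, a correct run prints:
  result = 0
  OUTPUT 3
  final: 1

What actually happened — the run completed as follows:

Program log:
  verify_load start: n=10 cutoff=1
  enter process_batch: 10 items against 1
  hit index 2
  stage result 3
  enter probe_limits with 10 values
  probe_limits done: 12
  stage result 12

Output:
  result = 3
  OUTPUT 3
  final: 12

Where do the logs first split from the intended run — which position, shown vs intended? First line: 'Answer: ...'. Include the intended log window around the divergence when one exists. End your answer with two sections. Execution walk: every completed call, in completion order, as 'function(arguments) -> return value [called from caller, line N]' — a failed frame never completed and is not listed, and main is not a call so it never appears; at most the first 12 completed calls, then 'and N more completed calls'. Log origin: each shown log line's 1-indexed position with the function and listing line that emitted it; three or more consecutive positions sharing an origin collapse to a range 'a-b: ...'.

Answer: position 6; shown 'probe_limits done: 12' vs intended 'probe_limits done: 1'.
Intended log window:
  4: stage result 3
  5: enter probe_limits with 10 values
  6: probe_limits done: 1
  7: stage result 1
Execution walk:
  process_batch([12, 2, 1, 3, 9, 9, 3, 3, 9, 2], 1) -> 2  [called from verify_load, line 9]
  verify_load([12, 2, 1, 3, 9, 9, 3, 3, 9, 2], 1) -> 3  [called from main, line 31]
  probe_limits([12, 2, 1, 3, 9, 9, 3, 3, 9, 2]) -> 12  [called from main, line 33]
  update_gauge(3, 12) -> 3  [called from main, line 35]
Log origins:
  1: logged in verify_load at line 8
  2: logged in process_batch at line 2
  3: logged in verify_load at line 10
  4: logged in main at line 32
  5: logged in probe_limits at line 15
  6: logged in probe_limits at line 20
  7: logged in main at line 34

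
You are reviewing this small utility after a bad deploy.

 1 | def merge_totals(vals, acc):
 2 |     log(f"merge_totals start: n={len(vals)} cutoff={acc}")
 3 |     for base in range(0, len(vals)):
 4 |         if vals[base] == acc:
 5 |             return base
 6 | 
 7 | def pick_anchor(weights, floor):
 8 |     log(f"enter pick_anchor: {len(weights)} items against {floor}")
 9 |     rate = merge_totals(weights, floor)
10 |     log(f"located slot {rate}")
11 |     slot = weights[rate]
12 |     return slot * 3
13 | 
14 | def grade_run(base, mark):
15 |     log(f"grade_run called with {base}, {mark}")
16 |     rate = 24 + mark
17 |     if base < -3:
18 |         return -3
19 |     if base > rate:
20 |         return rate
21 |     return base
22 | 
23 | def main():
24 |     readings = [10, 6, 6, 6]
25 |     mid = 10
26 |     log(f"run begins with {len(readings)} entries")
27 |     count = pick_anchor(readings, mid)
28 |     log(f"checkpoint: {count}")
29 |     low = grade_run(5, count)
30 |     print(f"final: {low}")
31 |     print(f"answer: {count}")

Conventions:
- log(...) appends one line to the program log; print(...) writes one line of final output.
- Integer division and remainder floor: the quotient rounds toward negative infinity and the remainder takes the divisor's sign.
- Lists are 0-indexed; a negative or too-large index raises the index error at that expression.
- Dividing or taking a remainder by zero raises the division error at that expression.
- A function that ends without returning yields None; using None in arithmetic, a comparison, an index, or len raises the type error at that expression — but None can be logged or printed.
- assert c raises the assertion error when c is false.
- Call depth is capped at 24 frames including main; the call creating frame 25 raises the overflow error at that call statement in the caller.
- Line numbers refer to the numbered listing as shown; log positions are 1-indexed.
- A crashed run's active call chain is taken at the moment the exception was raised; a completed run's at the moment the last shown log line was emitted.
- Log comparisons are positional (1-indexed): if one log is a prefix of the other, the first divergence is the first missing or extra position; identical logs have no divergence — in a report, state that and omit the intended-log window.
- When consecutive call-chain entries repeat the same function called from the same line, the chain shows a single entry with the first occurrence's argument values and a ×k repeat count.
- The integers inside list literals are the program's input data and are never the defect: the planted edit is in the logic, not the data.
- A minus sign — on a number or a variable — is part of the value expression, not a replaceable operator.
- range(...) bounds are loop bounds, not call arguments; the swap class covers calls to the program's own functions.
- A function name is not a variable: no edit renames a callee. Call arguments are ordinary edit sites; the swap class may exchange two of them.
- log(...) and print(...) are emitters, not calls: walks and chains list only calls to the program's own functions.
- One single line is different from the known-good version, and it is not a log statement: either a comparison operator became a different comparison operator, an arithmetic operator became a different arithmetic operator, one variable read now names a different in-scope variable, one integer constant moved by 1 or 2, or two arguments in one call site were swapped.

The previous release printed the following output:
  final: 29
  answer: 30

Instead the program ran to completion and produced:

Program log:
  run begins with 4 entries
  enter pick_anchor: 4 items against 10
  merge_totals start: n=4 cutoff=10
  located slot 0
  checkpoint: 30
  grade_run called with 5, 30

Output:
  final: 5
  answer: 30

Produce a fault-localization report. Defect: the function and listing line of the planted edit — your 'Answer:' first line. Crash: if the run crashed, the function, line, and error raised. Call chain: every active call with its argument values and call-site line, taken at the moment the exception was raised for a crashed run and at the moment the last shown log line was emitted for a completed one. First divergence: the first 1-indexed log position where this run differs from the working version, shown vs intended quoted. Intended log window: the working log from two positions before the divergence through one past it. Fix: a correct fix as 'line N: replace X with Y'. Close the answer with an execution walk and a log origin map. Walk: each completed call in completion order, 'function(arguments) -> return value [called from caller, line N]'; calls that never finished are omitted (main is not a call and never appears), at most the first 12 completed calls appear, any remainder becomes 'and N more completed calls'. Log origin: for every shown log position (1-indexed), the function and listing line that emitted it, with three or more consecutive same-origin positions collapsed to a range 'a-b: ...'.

Answer: the defect is in main at line 29.
Key fact: The log first diverges at position 6: the faulty run prints 'grade_run called with 5, 30' where the working version prints 'grade_run called with 30, 5'.
Call chain: main -> grade_run(5, 30) (called at line 29).
First divergence: position 6 — shown 'grade_run called with 5, 30', intended 'grade_run called with 30, 5'.
Intended log window:
  4: located slot 0
  5: checkpoint: 30
  6: grade_run called with 30, 5
Execution walk:
  merge_totals([10, 6, 6, 6], 10) -> 0  [called from pick_anchor, line 9]
  pick_anchor([10, 6, 6, 6], 10) -> 30  [called from main, line 27]
  grade_run(5, 30) -> 5  [called from main, line 29]
Log origins:
  1 — main, line 26
  2 — pick_anchor, line 8
  3 — merge_totals, line 2
  4 — pick_anchor, line 10
  5 — main, line 28
  6 — grade_run, line 15
A correct fix: line 29: replace `grade_run(5, count)` with `grade_run(count, 5)`.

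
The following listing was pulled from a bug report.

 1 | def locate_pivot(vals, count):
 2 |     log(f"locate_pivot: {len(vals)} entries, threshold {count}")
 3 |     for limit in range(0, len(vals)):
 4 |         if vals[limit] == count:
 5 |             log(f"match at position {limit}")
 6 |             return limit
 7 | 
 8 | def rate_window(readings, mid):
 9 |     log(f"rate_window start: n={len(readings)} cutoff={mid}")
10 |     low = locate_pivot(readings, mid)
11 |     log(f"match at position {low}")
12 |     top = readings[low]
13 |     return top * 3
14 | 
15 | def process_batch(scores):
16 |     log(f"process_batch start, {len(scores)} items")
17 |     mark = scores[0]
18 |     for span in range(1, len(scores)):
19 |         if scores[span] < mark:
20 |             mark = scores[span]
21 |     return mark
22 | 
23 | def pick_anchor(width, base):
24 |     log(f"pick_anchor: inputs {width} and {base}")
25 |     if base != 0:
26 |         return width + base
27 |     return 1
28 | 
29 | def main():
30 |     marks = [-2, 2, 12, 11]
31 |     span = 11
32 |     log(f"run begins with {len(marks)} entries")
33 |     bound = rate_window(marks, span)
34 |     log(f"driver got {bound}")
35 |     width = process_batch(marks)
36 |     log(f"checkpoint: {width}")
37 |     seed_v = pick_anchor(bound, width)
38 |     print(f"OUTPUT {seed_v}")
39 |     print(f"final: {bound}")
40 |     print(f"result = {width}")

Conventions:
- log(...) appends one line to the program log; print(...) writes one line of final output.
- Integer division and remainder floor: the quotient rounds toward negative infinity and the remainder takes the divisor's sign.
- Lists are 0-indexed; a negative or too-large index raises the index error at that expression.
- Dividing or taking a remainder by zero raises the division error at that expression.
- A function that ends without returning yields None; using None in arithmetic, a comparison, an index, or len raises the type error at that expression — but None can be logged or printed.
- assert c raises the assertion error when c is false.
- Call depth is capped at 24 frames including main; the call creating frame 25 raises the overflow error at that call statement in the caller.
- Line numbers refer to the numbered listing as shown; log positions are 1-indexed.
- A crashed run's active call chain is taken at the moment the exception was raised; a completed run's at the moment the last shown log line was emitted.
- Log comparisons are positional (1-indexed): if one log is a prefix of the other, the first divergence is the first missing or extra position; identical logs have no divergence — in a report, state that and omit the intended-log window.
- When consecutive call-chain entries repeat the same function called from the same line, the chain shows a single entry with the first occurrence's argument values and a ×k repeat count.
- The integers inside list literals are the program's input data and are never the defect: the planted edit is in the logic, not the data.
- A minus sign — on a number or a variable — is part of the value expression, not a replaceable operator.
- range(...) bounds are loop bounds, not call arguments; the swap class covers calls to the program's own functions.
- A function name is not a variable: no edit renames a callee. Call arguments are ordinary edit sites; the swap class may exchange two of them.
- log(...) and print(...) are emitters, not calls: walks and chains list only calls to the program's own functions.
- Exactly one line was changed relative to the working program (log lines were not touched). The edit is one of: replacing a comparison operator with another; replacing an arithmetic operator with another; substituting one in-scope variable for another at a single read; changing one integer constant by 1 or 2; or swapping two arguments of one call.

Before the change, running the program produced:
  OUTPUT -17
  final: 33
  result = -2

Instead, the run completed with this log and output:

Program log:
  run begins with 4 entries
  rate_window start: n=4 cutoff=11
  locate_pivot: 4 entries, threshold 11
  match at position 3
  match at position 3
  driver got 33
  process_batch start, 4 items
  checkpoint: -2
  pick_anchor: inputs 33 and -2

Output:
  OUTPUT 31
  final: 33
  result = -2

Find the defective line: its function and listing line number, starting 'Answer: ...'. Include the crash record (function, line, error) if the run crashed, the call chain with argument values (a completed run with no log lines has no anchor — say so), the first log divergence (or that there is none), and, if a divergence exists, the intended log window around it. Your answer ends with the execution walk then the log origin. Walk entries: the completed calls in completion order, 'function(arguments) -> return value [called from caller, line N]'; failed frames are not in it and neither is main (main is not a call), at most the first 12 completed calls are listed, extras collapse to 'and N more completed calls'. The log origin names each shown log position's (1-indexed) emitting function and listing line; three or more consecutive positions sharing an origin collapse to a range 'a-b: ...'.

Answer: the defect is in pick_anchor at line 26.
Key fact: Every logged value matches the working version; the printed result is what differs.
Call chain: main -> pick_anchor(33, -2) (called at line 37).
First divergence: none (the log streams are identical).
Execution walk:
  locate_pivot([-2, 2, 12, 11], 11) -> 3  [called from rate_window, line 10]
  rate_window([-2, 2, 12, 11], 11) -> 33  [called from main, line 33]
  process_batch([-2, 2, 12, 11]) -> -2  [called from main, line 35]
  pick_anchor(33, -2) -> 31  [called from main, line 37]
Log line origins:
  1: logged in main at line 32
  2: logged in rate_window at line 9
  3: logged in locate_pivot at line 2
  4: logged in locate_pivot at line 5
  5: logged in rate_window at line 11
  6: logged in main at line 34
  7: logged in process_batch at line 16
  8: logged in main at line 36
  9: logged in pick_anchor at line 24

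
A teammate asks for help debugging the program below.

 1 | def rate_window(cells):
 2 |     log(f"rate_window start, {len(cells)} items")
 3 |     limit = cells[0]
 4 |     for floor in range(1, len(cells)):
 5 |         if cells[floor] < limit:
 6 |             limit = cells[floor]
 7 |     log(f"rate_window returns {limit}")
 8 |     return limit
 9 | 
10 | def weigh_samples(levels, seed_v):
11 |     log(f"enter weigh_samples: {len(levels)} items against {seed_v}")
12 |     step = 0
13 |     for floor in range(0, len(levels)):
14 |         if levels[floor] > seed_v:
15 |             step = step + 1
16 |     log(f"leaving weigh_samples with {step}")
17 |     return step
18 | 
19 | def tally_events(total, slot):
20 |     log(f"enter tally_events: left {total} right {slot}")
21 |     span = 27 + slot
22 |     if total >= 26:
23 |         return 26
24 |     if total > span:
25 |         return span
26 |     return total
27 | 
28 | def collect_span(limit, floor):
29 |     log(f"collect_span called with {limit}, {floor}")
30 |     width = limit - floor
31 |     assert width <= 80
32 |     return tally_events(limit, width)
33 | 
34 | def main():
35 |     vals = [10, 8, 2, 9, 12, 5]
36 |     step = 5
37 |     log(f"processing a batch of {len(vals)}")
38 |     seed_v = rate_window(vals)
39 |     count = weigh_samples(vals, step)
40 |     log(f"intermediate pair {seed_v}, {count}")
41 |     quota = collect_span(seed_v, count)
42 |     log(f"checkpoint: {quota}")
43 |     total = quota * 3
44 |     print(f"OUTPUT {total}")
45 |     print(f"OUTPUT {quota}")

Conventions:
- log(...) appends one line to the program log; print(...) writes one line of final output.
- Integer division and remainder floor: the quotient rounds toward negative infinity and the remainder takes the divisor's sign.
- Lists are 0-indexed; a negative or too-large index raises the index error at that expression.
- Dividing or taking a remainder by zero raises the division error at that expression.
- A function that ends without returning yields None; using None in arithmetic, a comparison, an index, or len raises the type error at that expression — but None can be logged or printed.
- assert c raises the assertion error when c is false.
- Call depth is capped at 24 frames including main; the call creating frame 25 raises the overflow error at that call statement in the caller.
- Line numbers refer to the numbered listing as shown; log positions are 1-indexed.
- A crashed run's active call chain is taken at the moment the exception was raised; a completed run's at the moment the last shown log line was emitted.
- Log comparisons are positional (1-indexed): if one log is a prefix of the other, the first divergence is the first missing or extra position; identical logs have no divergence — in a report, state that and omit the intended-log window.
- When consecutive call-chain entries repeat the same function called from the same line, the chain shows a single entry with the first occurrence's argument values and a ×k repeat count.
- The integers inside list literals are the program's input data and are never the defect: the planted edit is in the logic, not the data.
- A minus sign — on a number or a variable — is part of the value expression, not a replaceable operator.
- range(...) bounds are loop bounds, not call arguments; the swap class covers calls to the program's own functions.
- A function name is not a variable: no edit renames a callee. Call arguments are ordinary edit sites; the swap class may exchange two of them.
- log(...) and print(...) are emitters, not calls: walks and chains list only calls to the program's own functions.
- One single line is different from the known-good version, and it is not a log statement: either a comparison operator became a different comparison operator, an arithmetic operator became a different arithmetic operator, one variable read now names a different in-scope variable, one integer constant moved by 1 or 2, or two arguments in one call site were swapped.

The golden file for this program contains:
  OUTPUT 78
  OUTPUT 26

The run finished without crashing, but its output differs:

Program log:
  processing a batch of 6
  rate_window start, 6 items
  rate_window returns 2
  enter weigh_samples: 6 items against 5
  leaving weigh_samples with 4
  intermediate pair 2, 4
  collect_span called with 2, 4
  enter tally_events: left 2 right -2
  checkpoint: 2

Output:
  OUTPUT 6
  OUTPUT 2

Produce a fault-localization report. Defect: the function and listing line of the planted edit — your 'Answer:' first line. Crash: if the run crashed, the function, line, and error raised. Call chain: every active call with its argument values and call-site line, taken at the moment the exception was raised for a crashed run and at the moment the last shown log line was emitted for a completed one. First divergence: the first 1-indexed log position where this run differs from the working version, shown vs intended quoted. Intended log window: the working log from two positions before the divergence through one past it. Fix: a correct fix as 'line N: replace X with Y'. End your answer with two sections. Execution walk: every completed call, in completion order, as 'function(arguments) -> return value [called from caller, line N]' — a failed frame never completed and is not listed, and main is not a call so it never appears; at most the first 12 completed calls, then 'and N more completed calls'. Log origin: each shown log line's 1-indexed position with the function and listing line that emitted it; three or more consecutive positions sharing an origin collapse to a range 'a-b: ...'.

Answer: the defect is in tally_events at line 22.
The tell: The earliest visible damage is log position 9 — 'checkpoint: 2' rather than the intended 'checkpoint: 26'.
Call chain: main.
First divergence: position 9 — shown 'checkpoint: 2', intended 'checkpoint: 26'.
Intended log window:
  7: collect_span called with 2, 4
  8: enter tally_events: left 2 right -2
  9: checkpoint: 26
Execution walk:
  rate_window([10, 8, 2, 9, 12, 5]) -> 2  [called from main, line 38]
  weigh_samples([10, 8, 2, 9, 12, 5], 5) -> 4  [called from main, line 39]
  tally_events(2, -2) -> 2  [called from collect_span, line 32]
  collect_span(2, 4) -> 2  [called from main, line 41]
Log origins:
  1: logged in main at line 37
  2: logged in rate_window at line 2
  3: logged in rate_window at line 7
  4: logged in weigh_samples at line 11
  5: logged in weigh_samples at line 16
  6: logged in main at line 40
  7: logged in collect_span at line 29
  8: logged in tally_events at line 20
  9: logged in main at line 42
A correct fix: line 22: replace `>=` with `<`.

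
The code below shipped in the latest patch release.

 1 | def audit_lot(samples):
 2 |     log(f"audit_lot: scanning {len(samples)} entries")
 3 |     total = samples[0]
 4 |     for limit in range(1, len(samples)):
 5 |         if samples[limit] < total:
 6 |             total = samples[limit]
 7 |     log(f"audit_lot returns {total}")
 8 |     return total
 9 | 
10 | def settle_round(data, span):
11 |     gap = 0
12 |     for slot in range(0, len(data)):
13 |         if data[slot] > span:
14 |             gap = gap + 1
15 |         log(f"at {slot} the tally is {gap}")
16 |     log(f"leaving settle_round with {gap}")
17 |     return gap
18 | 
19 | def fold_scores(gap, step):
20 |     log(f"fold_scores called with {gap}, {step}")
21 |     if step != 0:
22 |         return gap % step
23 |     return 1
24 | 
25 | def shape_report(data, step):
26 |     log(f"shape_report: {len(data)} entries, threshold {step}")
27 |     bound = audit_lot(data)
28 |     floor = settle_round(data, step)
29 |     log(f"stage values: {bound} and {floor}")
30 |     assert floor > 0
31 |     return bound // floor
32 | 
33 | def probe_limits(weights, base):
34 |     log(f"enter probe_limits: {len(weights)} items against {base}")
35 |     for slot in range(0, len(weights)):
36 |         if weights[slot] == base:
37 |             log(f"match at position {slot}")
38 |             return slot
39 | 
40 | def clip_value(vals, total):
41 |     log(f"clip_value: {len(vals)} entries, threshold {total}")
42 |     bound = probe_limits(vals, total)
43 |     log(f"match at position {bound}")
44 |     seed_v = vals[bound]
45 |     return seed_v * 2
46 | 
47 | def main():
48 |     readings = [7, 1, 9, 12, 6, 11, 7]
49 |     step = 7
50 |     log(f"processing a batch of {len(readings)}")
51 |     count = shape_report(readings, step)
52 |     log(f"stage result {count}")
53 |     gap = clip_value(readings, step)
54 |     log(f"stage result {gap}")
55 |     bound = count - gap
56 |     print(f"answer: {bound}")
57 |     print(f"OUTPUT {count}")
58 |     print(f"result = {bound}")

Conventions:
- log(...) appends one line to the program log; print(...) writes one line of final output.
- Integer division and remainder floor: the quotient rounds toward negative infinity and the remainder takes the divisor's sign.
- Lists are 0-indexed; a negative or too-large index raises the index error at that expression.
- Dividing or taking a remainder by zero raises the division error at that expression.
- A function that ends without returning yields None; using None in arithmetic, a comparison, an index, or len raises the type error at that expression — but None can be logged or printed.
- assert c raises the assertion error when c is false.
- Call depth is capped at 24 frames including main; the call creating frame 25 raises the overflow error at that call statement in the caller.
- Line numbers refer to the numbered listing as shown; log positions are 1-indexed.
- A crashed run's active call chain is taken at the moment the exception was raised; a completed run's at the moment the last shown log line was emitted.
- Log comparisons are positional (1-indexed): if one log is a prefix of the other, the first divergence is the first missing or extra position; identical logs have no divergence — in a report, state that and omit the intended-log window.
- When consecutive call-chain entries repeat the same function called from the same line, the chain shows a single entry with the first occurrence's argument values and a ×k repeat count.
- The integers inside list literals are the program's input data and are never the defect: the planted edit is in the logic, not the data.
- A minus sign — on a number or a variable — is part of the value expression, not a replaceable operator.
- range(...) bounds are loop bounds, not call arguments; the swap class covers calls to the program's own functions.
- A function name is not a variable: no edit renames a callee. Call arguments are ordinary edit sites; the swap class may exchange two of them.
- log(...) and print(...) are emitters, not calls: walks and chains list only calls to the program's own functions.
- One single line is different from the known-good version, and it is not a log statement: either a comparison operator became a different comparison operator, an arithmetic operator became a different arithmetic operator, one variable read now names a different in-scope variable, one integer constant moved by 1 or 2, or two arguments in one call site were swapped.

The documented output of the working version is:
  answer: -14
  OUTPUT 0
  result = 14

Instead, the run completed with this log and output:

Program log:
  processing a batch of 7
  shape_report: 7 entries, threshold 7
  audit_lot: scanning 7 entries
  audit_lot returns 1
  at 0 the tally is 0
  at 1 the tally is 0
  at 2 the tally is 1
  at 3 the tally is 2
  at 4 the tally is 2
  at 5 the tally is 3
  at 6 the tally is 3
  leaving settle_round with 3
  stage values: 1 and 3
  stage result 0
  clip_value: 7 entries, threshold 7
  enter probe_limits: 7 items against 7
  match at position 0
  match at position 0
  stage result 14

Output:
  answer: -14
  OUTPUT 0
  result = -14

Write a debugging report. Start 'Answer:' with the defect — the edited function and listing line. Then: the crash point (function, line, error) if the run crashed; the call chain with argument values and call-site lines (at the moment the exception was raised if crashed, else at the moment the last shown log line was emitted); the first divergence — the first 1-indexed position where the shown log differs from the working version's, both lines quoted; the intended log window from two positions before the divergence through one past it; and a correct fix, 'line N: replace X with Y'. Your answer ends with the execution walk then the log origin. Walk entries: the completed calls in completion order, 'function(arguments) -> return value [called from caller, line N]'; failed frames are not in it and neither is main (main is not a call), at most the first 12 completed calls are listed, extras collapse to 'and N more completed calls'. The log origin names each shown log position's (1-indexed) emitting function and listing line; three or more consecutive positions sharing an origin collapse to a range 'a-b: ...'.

Answer: the defect is in main at line 58.
Key observation: No log line changed; the fault shows up purely in the output.
Call chain: main.
First divergence: none — the logs agree in full.
Execution walk:
  audit_lot([7, 1, 9, 12, 6, 11, 7]) -> 1  [called from shape_report, line 27]
  settle_round([7, 1, 9, 12, 6, 11, 7], 7) -> 3  [called from shape_report, line 28]
  shape_report([7, 1, 9, 12, 6, 11, 7], 7) -> 0  [called from main, line 51]
  probe_limits([7, 1, 9, 12, 6, 11, 7], 7) -> 0  [called from clip_value, line 42]
  clip_value([7, 1, 9, 12, 6, 11, 7], 7) -> 14  [called from main, line 53]
Log line origins:
  1: logged in main at line 50
  2: logged in shape_report at line 26
  3: logged in audit_lot at line 2
  4: logged in audit_lot at line 7
  5-11: logged in settle_round at line 15
  12: logged in settle_round at line 16
  13: logged in shape_report at line 29
  14: logged in main at line 52
  15: logged in clip_value at line 41
  16: logged in probe_limits at line 34
  17: logged in probe_limits at line 37
  18: logged in clip_value at line 43
  19: logged in main at line 54
A correct fix: line 58: replace `bound` with `gap`.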